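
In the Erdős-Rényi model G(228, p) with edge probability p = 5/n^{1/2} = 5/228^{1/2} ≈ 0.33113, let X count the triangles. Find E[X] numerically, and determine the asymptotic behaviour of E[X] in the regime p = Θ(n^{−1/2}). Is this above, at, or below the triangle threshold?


Number of potential triangles: C(228, 3) = 1949476.
Each occurs with probability p³ ≈ (0.33113)³ ≈ 3.6308453e-02.
By linearity: E[X] = C(228, 3)·p³ ≈ 1949476 · 3.6308453e-02 ≈ 70782.45727.
Since α = 1/2 < 1, p = c/n^{1/2} ≫ 1/n is above the triangle threshold p ~ 1/n. Asymptotically E[X] ~ (c³/6)·n^{3(1−α)} = (5³/6)·n^{1.5} → ∞; triangles are abundant w.h.p.

E[X] ≈ 70782.45727; in regime p = Θ(1/n^{1/2}) E[X] diverges (above the triangle threshold p ~ 1/n).


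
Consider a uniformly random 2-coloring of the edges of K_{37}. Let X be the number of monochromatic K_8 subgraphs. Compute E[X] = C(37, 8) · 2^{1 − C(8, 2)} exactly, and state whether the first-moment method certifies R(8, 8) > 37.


E[X] = C(37, 8) · 2^{1 − 28} = 38608020 · 2^{−27} = 38608020/134217728.
As a reduced fraction: E[X] = 9652005/33554432 ≈ 0.287652.
Is E[X] < 1? YES.
Since E[X] < 1, there exists a 2-coloring of K_{37} with no monochromatic K_8; hence R(8, 8) > 37.

E[X] = 9652005/33554432 ≈ 0.287652; E[X] < 1, so R(8, 8) > 37.


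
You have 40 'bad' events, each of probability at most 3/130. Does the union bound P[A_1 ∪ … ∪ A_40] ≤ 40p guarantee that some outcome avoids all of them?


Union bound: P[∪_{i=1}^{40} A_i] ≤ Σ_i P[A_i] ≤ 40·p = 40·(3/130) = 12/13.
Numerically: 12/13 ≈ 0.923077.
Is 12/13 < 1? YES.
Since P[∪ A_i] ≤ 12/13 < 1, the complement has P[∩ A_i^c] ≥ 1 − 12/13 = 1/13 > 0, so some outcome avoids every A_i.

40·p = 12/13 ≈ 0.923077; existence CERTIFIED by the union bound.


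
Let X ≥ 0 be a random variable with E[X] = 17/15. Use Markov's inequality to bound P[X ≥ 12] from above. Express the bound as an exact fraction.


μ = E[X] = 17/15, a = 12.
Markov: P[X ≥ 12] ≤ μ/a = (17/15)/12 = 17/180.
Numerically: ≈ 0.09444.
(Since a = 12 > μ = 1.13333, the bound 17/180 is < 1 and informative.)

P[X ≥ 12] ≤ 17/180 ≈ 0.09444.


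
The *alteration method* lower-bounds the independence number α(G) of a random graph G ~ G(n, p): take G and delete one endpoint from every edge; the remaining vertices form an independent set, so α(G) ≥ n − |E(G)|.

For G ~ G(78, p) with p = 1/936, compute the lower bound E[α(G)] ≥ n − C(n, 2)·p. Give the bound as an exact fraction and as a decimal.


E[|E(G)|] = C(78, 2)·p = 3003 · (1/936) = 77/24.
E[α(G)] ≥ n − E[|E(G)|] = 78 − 77/24 = 1795/24.
Numerically: ≈ 74.79167.
(This is only a lower bound; the true E[α(G)] may be larger.)

E[α(G)] ≥ 1795/24 ≈ 74.79167.


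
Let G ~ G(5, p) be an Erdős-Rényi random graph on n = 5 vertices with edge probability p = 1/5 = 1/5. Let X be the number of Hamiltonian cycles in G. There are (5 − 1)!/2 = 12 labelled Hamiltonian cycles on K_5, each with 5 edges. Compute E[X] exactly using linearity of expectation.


K_5 has (5 − 1)!/2 = 12 labelled Hamiltonian cycles.
For each such Hamiltonian cycle H, let X_H = 1 if all 5 edges of H are present in G. Then P[X_H = 1] = p^{5} = (1/5)^{5} = 1/3125.
Summing the indicators: E[X] = Σ_H E[X_H] = 12 · p^{5} = 12 · 1/3125 = 12/3125.
Numerically: E[X] ≈ 0.00384.

E[X] = 12 · (1/5)^{5} = 12/3125 ≈ 0.00384.


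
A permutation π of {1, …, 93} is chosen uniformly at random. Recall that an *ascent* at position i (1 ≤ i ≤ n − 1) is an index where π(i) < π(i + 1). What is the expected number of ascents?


Write X = Σ X_I over i = 1, …, 92, with X_I the indicator of one ascent.
There are 92 indicators.
For each fixed i, the pair (π(i), π(i+1)) is a uniformly random ordered pair of distinct values from {1, …, 93}; by symmetry P[π(i) < π(i+1)] = 1/2.
By linearity: E[X] = 92 · (1/2) = (93 − 1) · (1/2) = 46 ≈ 46.00000.

E[X] = 46 = 46.00000.


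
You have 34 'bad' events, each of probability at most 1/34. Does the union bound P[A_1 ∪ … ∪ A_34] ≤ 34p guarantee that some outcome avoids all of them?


Union bound: P[∪_{i=1}^{34} A_i] ≤ Σ_i P[A_i] ≤ 34·p = 34·(1/34) = 1.
Numerically: 1 ≈ 1.0000000.
Is 1 < 1? NO.
Since the bound 1 is ≥ 1, the union bound is uninformative here; it does NOT by itself certify existence.

34·p = 1 ≈ 1.0000000; existence NOT certified by the union bound.


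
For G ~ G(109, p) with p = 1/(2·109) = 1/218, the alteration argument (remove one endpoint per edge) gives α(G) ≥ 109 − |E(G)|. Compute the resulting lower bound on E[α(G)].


E[|E(G)|] = C(109, 2)·p = 5886 · (1/218) = 27.
E[α(G)] ≥ n − E[|E(G)|] = 109 − 27 = 82.
Numerically: ≈ 82.00000.
(This is only a lower bound; the true E[α(G)] may be larger.)

E[α(G)] ≥ 82 ≈ 82.00000.


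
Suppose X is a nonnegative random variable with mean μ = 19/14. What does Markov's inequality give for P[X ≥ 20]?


μ = E[X] = 19/14, a = 20.
Markov: P[X ≥ 20] ≤ μ/a = (19/14)/20 = 19/280.
Numerically: ≈ 0.0679.
(Since a = 20 > μ = 1.3571, the bound 19/280 is < 1 and informative.)

P[X ≥ 20] ≤ 19/280 ≈ 0.0679.


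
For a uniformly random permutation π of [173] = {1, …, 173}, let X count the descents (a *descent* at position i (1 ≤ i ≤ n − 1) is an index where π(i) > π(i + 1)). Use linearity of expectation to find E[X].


Write X = Σ X_I over i = 1, …, 172, with X_I the indicator of one descent.
There are 172 indicators.
For each fixed i, the pair (π(i), π(i+1)) is a uniformly random ordered pair of distinct values from {1, …, 173}; by symmetry P[π(i) > π(i+1)] = 1/2.
By linearity: E[X] = 172 · (1/2) = (173 − 1) · (1/2) = 86 ≈ 86.0000.

E[X] = 86 = 86.0000.


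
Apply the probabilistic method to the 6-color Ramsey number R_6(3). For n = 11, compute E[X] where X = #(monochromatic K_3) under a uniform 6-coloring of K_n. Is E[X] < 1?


E[X] = C(11, 3) · 6^{1 − 3} = 165 · 6^{−2} = 165/36.
As a reduced fraction: E[X] = 55/12 ≈ 4.583333.
Is E[X] < 1? NO.
Since E[X] ≥ 1, the first-moment bound is inconclusive at n = 11; it does NOT by itself certify R_6(3) > 11.

E[X] = 55/12 ≈ 4.583333; E[X] ≥ 1; first-moment method inconclusive here.


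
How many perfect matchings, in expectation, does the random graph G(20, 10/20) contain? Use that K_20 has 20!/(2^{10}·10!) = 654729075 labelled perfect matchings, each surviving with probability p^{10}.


K_20 has 20!/(2^{10}·10!) = 654729075 labelled perfect matchings.
For each such perfect matching H, let X_H = 1 if all 10 edges of H are present in G. Then P[X_H = 1] = p^{10} = (1/2)^{10} = 1/1024.
By linearity: E[X] = Σ_H E[X_H] = 654729075 · p^{10} = 654729075 · 1/1024 = 654729075/1024.
Numerically: E[X] ≈ 6.394e+05.

E[X] = 654729075 · (1/2)^{10} = 654729075/1024 ≈ 6.394e+05.


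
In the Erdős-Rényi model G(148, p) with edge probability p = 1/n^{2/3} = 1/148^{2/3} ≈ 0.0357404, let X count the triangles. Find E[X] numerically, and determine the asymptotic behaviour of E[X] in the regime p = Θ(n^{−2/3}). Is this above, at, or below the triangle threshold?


Number of potential triangles: C(148, 3) = 529396.
Each occurs with probability p³ ≈ (0.0357404)³ ≈ 4.56537619e-05.
By linearity: E[X] = C(148, 3)·p³ ≈ 529396 · 4.56537619e-05 ≈ 24.168919.
Since α = 2/3 < 1, p = c/n^{2/3} ≫ 1/n is above the triangle threshold p ~ 1/n. Asymptotically E[X] ~ (c³/6)·n^{3(1−α)} = (1³/6)·n^{1} → ∞; triangles are abundant w.h.p.

E[X] ≈ 24.168919; in regime p = Θ(1/n^{2/3}) E[X] diverges (above the triangle threshold p ~ 1/n).


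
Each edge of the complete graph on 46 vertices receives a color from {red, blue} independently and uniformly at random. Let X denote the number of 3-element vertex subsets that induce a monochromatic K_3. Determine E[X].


Let X = Σ_S X_S over the C(46, 3) = 15180 subsets S of size 3, where X_S = 1 if the K_3 on S is monochromatic.
For a fixed S, the K_3 on S has C(3, 2) = 3 edges. P[all 3 edges red] = (1/2)^3, and likewise for blue, so P[monochromatic] = 2·(1/2)^3 = 2^{1 − 3} = 1/4.
Summing: E[X] = C(46, 3) · 2^{1 − 3} = 15180 · 1/4 = 3795.
Numerically: E[X] ≈ 3795.000.

E[X] = C(46,3)·2^(1−C(3,2)) = 3795 ≈ 3795.000.


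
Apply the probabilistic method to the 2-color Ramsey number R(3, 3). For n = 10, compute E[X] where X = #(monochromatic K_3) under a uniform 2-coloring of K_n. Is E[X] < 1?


E[X] = C(10, 3) · 2^{1 − 3} = 120 · 2^{−2} = 120/4.
As a reduced fraction: E[X] = 30 ≈ 30.000.
Is E[X] < 1? NO.
Since E[X] ≥ 1, the first-moment bound is inconclusive at n = 10; it does NOT by itself certify R(3, 3) > 10.

E[X] = 30 ≈ 30.000; E[X] ≥ 1; first-moment method inconclusive here.


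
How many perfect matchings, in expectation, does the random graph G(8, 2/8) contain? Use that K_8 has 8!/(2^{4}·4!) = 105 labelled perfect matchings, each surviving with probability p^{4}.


K_8 has 8!/(2^{4}·4!) = 105 labelled perfect matchings.
For each such perfect matching H, let X_H = 1 if all 4 edges of H are present in G. Then P[X_H = 1] = p^{4} = (1/4)^{4} = 1/256.
By linearity: E[X] = Σ_H E[X_H] = 105 · p^{4} = 105 · 1/256 = 105/256.
Numerically: E[X] ≈ 0.41016.

E[X] = 105 · (1/4)^{4} = 105/256 ≈ 0.41016.


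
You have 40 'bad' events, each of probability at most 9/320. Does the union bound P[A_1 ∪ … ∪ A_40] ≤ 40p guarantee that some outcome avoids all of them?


Union bound: P[∪_{i=1}^{40} A_i] ≤ Σ_i P[A_i] ≤ 40·p = 40·(9/320) = 9/8.
Numerically: 9/8 ≈ 1.125000.
Is 9/8 < 1? NO.
Since the bound 9/8 is ≥ 1, the union bound is uninformative here; it does NOT by itself certify existence.

40·p = 9/8 ≈ 1.125000; existence NOT certified by the union bound.


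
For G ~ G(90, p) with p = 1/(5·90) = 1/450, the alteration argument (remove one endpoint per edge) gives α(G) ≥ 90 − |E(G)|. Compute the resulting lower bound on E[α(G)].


E[|E(G)|] = C(90, 2)·p = 4005 · (1/450) = 89/10.
E[α(G)] ≥ n − E[|E(G)|] = 90 − 89/10 = 811/10.
Numerically: ≈ 81.100000.
(This is only a lower bound; the true E[α(G)] may be larger.)

E[α(G)] ≥ 811/10 ≈ 81.100000.


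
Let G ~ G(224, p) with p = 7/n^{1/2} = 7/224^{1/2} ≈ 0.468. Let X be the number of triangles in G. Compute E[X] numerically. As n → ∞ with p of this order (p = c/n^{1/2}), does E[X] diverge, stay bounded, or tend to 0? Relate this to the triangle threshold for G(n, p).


Number of potential triangles: C(224, 3) = 1848224.
Each occurs with probability p³ ≈ (0.468)³ ≈ 1.02311e-01.
By linearity: E[X] = C(224, 3)·p³ ≈ 1848224 · 1.02311e-01 ≈ 189093.542.
Since α = 1/2 < 1, p = c/n^{1/2} ≫ 1/n is above the triangle threshold p ~ 1/n. Asymptotically E[X] ~ (c³/6)·n^{3(1−α)} = (7³/6)·n^{1.5} → ∞; triangles are abundant w.h.p.

E[X] ≈ 189093.542; in regime p = Θ(1/n^{1/2}) E[X] diverges (above the triangle threshold p ~ 1/n).


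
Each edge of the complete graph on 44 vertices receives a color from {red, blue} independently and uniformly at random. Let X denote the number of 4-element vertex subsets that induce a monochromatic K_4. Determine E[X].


Let X = Σ_S X_S over the C(44, 4) = 135751 subsets S of size 4, where X_S = 1 if the K_4 on S is monochromatic.
For a fixed S, the K_4 on S has C(4, 2) = 6 edges. P[all 6 edges red] = (1/2)^6, and likewise for blue, so P[monochromatic] = 2·(1/2)^6 = 2^{1 − 6} = 1/32.
Summing: E[X] = C(44, 4) · 2^{1 − 6} = 135751 · 1/32 = 135751/32.
Numerically: E[X] ≈ 4242.2188.

E[X] = C(44,4)·2^(1−C(4,2)) = 135751/32 ≈ 4242.2188.


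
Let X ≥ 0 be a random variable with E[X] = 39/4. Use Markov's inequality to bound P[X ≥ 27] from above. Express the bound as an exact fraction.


μ = E[X] = 39/4, a = 27.
Markov: P[X ≥ 27] ≤ μ/a = (39/4)/27 = 13/36.
Numerically: ≈ 0.361111.
(Since a = 27 > μ = 9.750000, the bound 13/36 is < 1 and informative.)

P[X ≥ 27] ≤ 13/36 ≈ 0.361111.


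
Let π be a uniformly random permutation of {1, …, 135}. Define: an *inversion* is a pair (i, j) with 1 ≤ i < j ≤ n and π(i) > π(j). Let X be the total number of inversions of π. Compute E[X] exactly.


Write X = Σ X_I over the C(135, 2) = 9045 pairs i < j, with X_I the indicator of one inversion.
There are 9045 indicators.
For each fixed pair i < j, the values π(i) and π(j) are two distinct elements of {1, …, 135} in uniformly random order; by symmetry P[π(i) > π(j)] = 1/2.
By linearity: E[X] = 9045 · (1/2) = C(135, 2) · (1/2) = 9045/2 = 9045/2 ≈ 4522.5000.

E[X] = 9045/2 = 4522.5000.


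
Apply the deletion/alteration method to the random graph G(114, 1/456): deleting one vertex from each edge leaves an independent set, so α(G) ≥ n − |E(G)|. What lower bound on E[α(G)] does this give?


E[|E(G)|] = C(114, 2)·p = 6441 · (1/456) = 113/8.
E[α(G)] ≥ n − E[|E(G)|] = 114 − 113/8 = 799/8.
Numerically: ≈ 99.875000.
(This is only a lower bound; the true E[α(G)] may be larger.)

E[α(G)] ≥ 799/8 ≈ 99.875000.


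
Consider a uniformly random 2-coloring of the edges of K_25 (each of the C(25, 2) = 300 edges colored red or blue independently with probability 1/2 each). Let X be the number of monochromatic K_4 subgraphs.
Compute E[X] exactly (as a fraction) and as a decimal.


Let X = Σ_S X_S over the C(25, 4) = 12650 subsets S of size 4, where X_S = 1 if the K_4 on S is monochromatic.
For a fixed S, the K_4 on S has C(4, 2) = 6 edges. P[all 6 edges red] = (1/2)^6, and likewise for blue, so P[monochromatic] = 2·(1/2)^6 = 2^{1 − 6} = 1/32.
By linearity: E[X] = C(25, 4) · 2^{1 − 6} = 12650 · 1/32 = 6325/16.
Numerically: E[X] ≈ 395.312.

E[X] = C(25,4)·2^(1−C(4,2)) = 6325/16 ≈ 395.312.


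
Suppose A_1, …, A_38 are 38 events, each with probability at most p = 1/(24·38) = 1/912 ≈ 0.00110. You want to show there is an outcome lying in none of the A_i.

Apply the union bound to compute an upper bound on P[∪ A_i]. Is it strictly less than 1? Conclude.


Union bound: P[∪_{i=1}^{38} A_i] ≤ Σ_i P[A_i] ≤ 38·p = 38·(1/912) = 1/24.
Numerically: 1/24 ≈ 0.04167.
Is 1/24 < 1? YES.
Since P[∪ A_i] ≤ 1/24 < 1, the complement has P[∩ A_i^c] ≥ 1 − 1/24 = 23/24 > 0, so some outcome avoids every A_i.

38·p = 1/24 ≈ 0.04167; existence CERTIFIED by the union bound.


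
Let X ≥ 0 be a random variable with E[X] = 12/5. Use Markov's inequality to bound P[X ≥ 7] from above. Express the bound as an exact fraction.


μ = E[X] = 12/5, a = 7.
Markov: P[X ≥ 7] ≤ μ/a = (12/5)/7 = 12/35.
Numerically: ≈ 0.3429.
(Since a = 7 > μ = 2.4000, the bound 12/35 is < 1 and informative.)

P[X ≥ 7] ≤ 12/35 ≈ 0.3429.


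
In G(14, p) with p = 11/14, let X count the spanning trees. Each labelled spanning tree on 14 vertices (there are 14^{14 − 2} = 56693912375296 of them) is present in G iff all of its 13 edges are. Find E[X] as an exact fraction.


K_14 has 14^{14 − 2} = 56693912375296 labelled spanning trees.
For each such spanning tree H, let X_H = 1 if all 13 edges of H are present in G. Then P[X_H = 1] = p^{13} = (11/14)^{13} = 34522712143931/793714773254144.
By linearity: E[X] = Σ_H E[X_H] = 56693912375296 · p^{13} = 56693912375296 · 34522712143931/793714773254144 = 34522712143931/14.
Numerically: E[X] ≈ 2.466e+12.

E[X] = 56693912375296 · (11/14)^{13} = 34522712143931/14 ≈ 2.466e+12.


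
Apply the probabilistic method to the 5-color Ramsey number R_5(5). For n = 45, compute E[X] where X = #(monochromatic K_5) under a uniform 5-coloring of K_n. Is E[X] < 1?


E[X] = C(45, 5) · 5^{1 − 10} = 1221759 · 5^{−9} = 1221759/1953125.
As a reduced fraction: E[X] = 1221759/1953125 ≈ 0.6255.
Is E[X] < 1? YES.
Since E[X] < 1, there exists a 5-coloring of K_{45} with no monochromatic K_5; hence R_5(5) > 45.

E[X] = 1221759/1953125 ≈ 0.6255; E[X] < 1, so R_5(5) > 45.


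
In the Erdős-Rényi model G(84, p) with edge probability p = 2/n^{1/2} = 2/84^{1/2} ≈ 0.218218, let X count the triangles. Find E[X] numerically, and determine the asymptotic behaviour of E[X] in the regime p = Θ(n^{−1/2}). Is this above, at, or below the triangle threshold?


Number of potential triangles: C(84, 3) = 95284.
Each occurs with probability p³ ≈ (0.218218)³ ≈ 1.03913281e-02.
By linearity: E[X] = C(84, 3)·p³ ≈ 95284 · 1.03913281e-02 ≈ 990.127307.
Since α = 1/2 < 1, p = c/n^{1/2} ≫ 1/n is above the triangle threshold p ~ 1/n. Asymptotically E[X] ~ (c³/6)·n^{3(1−α)} = (2³/6)·n^{1.5} → ∞; triangles are abundant w.h.p.

E[X] ≈ 990.127307; in regime p = Θ(1/n^{1/2}) E[X] diverges (above the triangle threshold p ~ 1/n).


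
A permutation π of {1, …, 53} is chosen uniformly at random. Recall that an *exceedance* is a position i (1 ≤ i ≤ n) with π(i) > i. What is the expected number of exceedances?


Write X = Σ_{i=1}^{53} X_i, where X_i = 1_{π(i) > i}.
For each fixed i, π(i) is uniform over {1, …, 53} (marginal of a uniform permutation), so P[π(i) > i] = (n − i)/n. Summing: Σ_{i=1}^{53} (n − i)/n = (0 + 1 + … + 52)/53 = 53(53 − 1)/(2·53) = (53 − 1)/2.
Hence E[X] = Σ_{i=1}^{53} (53 − i)/53 = 26 ≈ 26.000.

E[X] = 26 = 26.000.


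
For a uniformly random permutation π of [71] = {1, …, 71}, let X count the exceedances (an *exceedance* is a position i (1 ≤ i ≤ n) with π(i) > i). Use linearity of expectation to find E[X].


Write X = Σ_{i=1}^{71} X_i, where X_i = 1_{π(i) > i}.
For each fixed i, π(i) is uniform over {1, …, 71} (marginal of a uniform permutation), so P[π(i) > i] = (n − i)/n. Summing: Σ_{i=1}^{71} (n − i)/n = (0 + 1 + … + 70)/71 = 71(71 − 1)/(2·71) = (71 − 1)/2.
Hence E[X] = Σ_{i=1}^{71} (71 − i)/71 = 35 ≈ 35.000000.

E[X] = 35 = 35.000000.


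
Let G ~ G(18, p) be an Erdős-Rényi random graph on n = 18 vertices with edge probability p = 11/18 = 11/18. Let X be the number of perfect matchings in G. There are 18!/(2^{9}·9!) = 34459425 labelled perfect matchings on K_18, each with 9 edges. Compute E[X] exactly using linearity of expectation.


K_18 has 18!/(2^{9}·9!) = 34459425 labelled perfect matchings.
For each such perfect matching H, let X_H = 1 if all 9 edges of H are present in G. Then P[X_H = 1] = p^{9} = (11/18)^{9} = 2357947691/198359290368.
By linearity of expectation: E[X] = Σ_H E[X_H] = 34459425 · p^{9} = 34459425 · 2357947691/198359290368 = 1003129896443675/2448880128.
Numerically: E[X] ≈ 409628.

E[X] = 34459425 · (11/18)^{9} = 1003129896443675/2448880128 ≈ 409628.


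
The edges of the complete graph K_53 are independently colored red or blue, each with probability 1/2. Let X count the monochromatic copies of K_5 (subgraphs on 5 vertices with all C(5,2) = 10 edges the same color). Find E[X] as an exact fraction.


Let X = Σ_S X_S over the C(53, 5) = 2869685 subsets S of size 5, where X_S = 1 if the K_5 on S is monochromatic.
For a fixed S, the K_5 on S has C(5, 2) = 10 edges. P[all 10 edges red] = (1/2)^10, and likewise for blue, so P[monochromatic] = 2·(1/2)^10 = 2^{1 − 10} = 1/512.
By linearity of expectation: E[X] = C(53, 5) · 2^{1 − 10} = 2869685 · 1/512 = 2869685/512.
Numerically: E[X] ≈ 5604.85352.

E[X] = C(53,5)·2^(1−C(5,2)) = 2869685/512 ≈ 5604.85352.


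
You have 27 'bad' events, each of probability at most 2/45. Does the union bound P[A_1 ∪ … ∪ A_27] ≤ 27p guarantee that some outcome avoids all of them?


Union bound: P[∪_{i=1}^{27} A_i] ≤ Σ_i P[A_i] ≤ 27·p = 27·(2/45) = 6/5.
Numerically: 6/5 ≈ 1.200000.
Is 6/5 < 1? NO.
Since the bound 6/5 is ≥ 1, the union bound is uninformative here; it does NOT by itself certify existence.

27·p = 6/5 ≈ 1.200000; existence NOT certified by the union bound.


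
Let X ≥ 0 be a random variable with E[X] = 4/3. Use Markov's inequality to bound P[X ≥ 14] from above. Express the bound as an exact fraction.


μ = E[X] = 4/3, a = 14.
Markov: P[X ≥ 14] ≤ μ/a = (4/3)/14 = 2/21.
Numerically: ≈ 0.09524.
(Since a = 14 > μ = 1.33333, the bound 2/21 is < 1 and informative.)

P[X ≥ 14] ≤ 2/21 ≈ 0.09524.


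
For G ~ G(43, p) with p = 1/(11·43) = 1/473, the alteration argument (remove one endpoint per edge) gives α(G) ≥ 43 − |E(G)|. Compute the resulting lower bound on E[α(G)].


E[|E(G)|] = C(43, 2)·p = 903 · (1/473) = 21/11.
E[α(G)] ≥ n − E[|E(G)|] = 43 − 21/11 = 452/11.
Numerically: ≈ 41.091.
(This is only a lower bound; the true E[α(G)] may be larger.)

E[α(G)] ≥ 452/11 ≈ 41.091.


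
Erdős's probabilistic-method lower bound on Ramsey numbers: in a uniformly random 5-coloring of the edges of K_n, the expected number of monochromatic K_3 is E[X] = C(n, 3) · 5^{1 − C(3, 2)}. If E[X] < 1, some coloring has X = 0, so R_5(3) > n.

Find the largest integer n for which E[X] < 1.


We need C(n, 3) · 5^{1 − 3} < 1, i.e. C(n, 3) < 5^{3 − 1} = 25.
Check values of n near the boundary:
  n = 3: C(3, 3) = 1; 1 < 25? YES
  n = 4: C(4, 3) = 4; 4 < 25? YES
  n = 5: C(5, 3) = 10; 10 < 25? YES
  n = 6: C(6, 3) = 20; 20 < 25? YES
  n = 7: C(7, 3) = 35; 35 < 25? NO
  n = 8: C(8, 3) = 56; 56 < 25? NO
  n = 9: C(9, 3) = 84; 84 < 25? NO
The largest n with C(n, 3) < 25 is n = 6 (where E[X] = 4/5 ≈ 0.800). Hence R_5(3) > 6, i.e. R_5(3) ≥ 7.

Largest n = 6; hence R_5(3) > 6.


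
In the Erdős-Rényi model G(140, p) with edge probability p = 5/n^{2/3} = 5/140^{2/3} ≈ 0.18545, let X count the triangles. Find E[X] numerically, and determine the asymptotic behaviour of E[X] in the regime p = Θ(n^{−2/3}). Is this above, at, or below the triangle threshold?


Number of potential triangles: C(140, 3) = 447580.
Each occurs with probability p³ ≈ (0.18545)³ ≈ 6.3775510e-03.
By linearity: E[X] = C(140, 3)·p³ ≈ 447580 · 6.3775510e-03 ≈ 2854.46429.
Since α = 2/3 < 1, p = c/n^{2/3} ≫ 1/n is above the triangle threshold p ~ 1/n. Asymptotically E[X] ~ (c³/6)·n^{3(1−α)} = (5³/6)·n^{1} → ∞; triangles are abundant w.h.p.

E[X] ≈ 2854.46429; in regime p = Θ(1/n^{2/3}) E[X] diverges (above the triangle threshold p ~ 1/n).


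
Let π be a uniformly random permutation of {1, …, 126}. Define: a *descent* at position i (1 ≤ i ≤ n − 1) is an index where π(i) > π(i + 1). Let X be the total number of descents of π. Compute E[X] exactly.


Write X = Σ X_I over i = 1, …, 125, with X_I the indicator of one descent.
There are 125 indicators.
For each fixed i, the pair (π(i), π(i+1)) is a uniformly random ordered pair of distinct values from {1, …, 126}; by symmetry P[π(i) > π(i+1)] = 1/2.
By linearity: E[X] = 125 · (1/2) = (126 − 1) · (1/2) = 125/2 ≈ 62.5000.

E[X] = 125/2 = 62.5000.


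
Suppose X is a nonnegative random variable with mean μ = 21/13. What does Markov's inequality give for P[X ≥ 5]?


μ = E[X] = 21/13, a = 5.
Markov: P[X ≥ 5] ≤ μ/a = (21/13)/5 = 21/65.
Numerically: ≈ 0.323.
(Since a = 5 > μ = 1.615, the bound 21/65 is < 1 and informative.)

P[X ≥ 5] ≤ 21/65 ≈ 0.323.


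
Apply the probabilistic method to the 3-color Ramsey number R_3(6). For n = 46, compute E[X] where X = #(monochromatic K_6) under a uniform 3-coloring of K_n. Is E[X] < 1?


E[X] = C(46, 6) · 3^{1 − 15} = 9366819 · 3^{−14} = 9366819/4782969.
As a reduced fraction: E[X] = 3122273/1594323 ≈ 1.9584.
Is E[X] < 1? NO.
Since E[X] ≥ 1, the first-moment bound is inconclusive at n = 46; it does NOT by itself certify R_3(6) > 46.

E[X] = 3122273/1594323 ≈ 1.9584; E[X] ≥ 1; first-moment method inconclusive here.


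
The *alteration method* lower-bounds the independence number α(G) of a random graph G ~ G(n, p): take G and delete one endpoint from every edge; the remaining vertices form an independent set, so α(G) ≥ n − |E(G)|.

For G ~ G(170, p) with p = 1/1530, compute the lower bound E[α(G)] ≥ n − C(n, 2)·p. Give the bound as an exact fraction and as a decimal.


E[|E(G)|] = C(170, 2)·p = 14365 · (1/1530) = 169/18.
E[α(G)] ≥ n − E[|E(G)|] = 170 − 169/18 = 2891/18.
Numerically: ≈ 160.6111.
(This is only a lower bound; the true E[α(G)] may be larger.)

E[α(G)] ≥ 2891/18 ≈ 160.6111.


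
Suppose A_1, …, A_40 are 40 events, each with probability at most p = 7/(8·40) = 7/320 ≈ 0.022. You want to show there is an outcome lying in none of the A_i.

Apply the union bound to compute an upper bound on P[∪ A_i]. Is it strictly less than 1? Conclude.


Union bound: P[∪_{i=1}^{40} A_i] ≤ Σ_i P[A_i] ≤ 40·p = 40·(7/320) = 7/8.
Numerically: 7/8 ≈ 0.875.
Is 7/8 < 1? YES.
Since P[∪ A_i] ≤ 7/8 < 1, the complement has P[∩ A_i^c] ≥ 1 − 7/8 = 1/8 > 0, so some outcome avoids every A_i.

40·p = 7/8 ≈ 0.875; existence CERTIFIED by the union bound.


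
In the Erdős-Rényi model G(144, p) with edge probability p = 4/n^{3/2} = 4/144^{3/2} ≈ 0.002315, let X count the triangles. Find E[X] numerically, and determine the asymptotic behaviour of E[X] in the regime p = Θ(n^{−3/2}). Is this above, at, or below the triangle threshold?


Number of potential triangles: C(144, 3) = 487344.
Each occurs with probability p³ ≈ (0.002315)³ ≈ 1.240363e-08.
By linearity: E[X] = C(144, 3)·p³ ≈ 487344 · 1.240363e-08 ≈ 0.0060.
Since α = 3/2 > 1, p = c/n^{3/2} = o(1/n) is below the triangle threshold p ~ 1/n. Asymptotically E[X] ~ (c³/6)·n^{3(1−α)} = (4³/6)·n^{-1.5} → 0, so by Markov's inequality G has no triangles w.h.p.

E[X] ≈ 0.0060; in regime p = Θ(1/n^{3/2}) E[X] tends to 0 (below the triangle threshold p ~ 1/n).


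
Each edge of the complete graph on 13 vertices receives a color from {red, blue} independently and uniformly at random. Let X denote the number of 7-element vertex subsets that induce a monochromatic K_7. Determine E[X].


Let X = Σ_S X_S over the C(13, 7) = 1716 subsets S of size 7, where X_S = 1 if the K_7 on S is monochromatic.
For a fixed S, the K_7 on S has C(7, 2) = 21 edges. P[all 21 edges red] = (1/2)^21, and likewise for blue, so P[monochromatic] = 2·(1/2)^21 = 2^{1 − 21} = 1/1048576.
By linearity: E[X] = C(13, 7) · 2^{1 − 21} = 1716 · 1/1048576 = 429/262144.
Numerically: E[X] ≈ 0.001637.

E[X] = C(13,7)·2^(1−C(7,2)) = 429/262144 ≈ 0.001637.


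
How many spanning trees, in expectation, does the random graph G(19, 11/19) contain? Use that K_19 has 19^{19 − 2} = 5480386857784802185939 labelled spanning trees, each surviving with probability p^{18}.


K_19 has 19^{19 − 2} = 5480386857784802185939 labelled spanning trees.
For each such spanning tree H, let X_H = 1 if all 18 edges of H are present in G. Then P[X_H = 1] = p^{18} = (11/19)^{18} = 5559917313492231481/104127350297911241532841.
By linearity of expectation: E[X] = Σ_H E[X_H] = 5480386857784802185939 · p^{18} = 5480386857784802185939 · 5559917313492231481/104127350297911241532841 = 5559917313492231481/19.
Numerically: E[X] ≈ 2.92627e+17.

E[X] = 5480386857784802185939 · (11/19)^{18} = 5559917313492231481/19 ≈ 2.92627e+17.


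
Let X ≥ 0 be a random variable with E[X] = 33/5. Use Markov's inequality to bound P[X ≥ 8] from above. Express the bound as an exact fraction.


μ = E[X] = 33/5, a = 8.
Markov: P[X ≥ 8] ≤ μ/a = (33/5)/8 = 33/40.
Numerically: ≈ 0.825000.
(Since a = 8 > μ = 6.600000, the bound 33/40 is < 1 and informative.)

P[X ≥ 8] ≤ 33/40 ≈ 0.825000.


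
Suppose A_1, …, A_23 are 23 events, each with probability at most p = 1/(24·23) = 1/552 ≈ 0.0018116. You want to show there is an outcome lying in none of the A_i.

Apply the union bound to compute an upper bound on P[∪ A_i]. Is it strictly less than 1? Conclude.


Union bound: P[∪_{i=1}^{23} A_i] ≤ Σ_i P[A_i] ≤ 23·p = 23·(1/552) = 1/24.
Numerically: 1/24 ≈ 0.0416667.
Is 1/24 < 1? YES.
Since P[∪ A_i] ≤ 1/24 < 1, the complement has P[∩ A_i^c] ≥ 1 − 1/24 = 23/24 > 0, so some outcome avoids every A_i.

23·p = 1/24 ≈ 0.0416667; existence CERTIFIED by the union bound.


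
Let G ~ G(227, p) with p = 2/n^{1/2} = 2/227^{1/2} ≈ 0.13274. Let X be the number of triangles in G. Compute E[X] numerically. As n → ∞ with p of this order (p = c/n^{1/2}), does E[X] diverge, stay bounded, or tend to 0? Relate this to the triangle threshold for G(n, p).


Number of potential triangles: C(227, 3) = 1923825.
Each occurs with probability p³ ≈ (0.13274)³ ≈ 2.3391130e-03.
By linearity: E[X] = C(227, 3)·p³ ≈ 1923825 · 2.3391130e-03 ≈ 4500.04405.
Since α = 1/2 < 1, p = c/n^{1/2} ≫ 1/n is above the triangle threshold p ~ 1/n. Asymptotically E[X] ~ (c³/6)·n^{3(1−α)} = (2³/6)·n^{1.5} → ∞; triangles are abundant w.h.p.

E[X] ≈ 4500.04405; in regime p = Θ(1/n^{1/2}) E[X] diverges (above the triangle threshold p ~ 1/n).


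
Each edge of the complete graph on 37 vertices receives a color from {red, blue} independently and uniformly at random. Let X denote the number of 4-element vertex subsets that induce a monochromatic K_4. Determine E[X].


Let X = Σ_S X_S over the C(37, 4) = 66045 subsets S of size 4, where X_S = 1 if the K_4 on S is monochromatic.
For a fixed S, the K_4 on S has C(4, 2) = 6 edges. P[all 6 edges red] = (1/2)^6, and likewise for blue, so P[monochromatic] = 2·(1/2)^6 = 2^{1 − 6} = 1/32.
Summing: E[X] = C(37, 4) · 2^{1 − 6} = 66045 · 1/32 = 66045/32.
Numerically: E[X] ≈ 2063.90625.

E[X] = C(37,4)·2^(1−C(4,2)) = 66045/32 ≈ 2063.90625.


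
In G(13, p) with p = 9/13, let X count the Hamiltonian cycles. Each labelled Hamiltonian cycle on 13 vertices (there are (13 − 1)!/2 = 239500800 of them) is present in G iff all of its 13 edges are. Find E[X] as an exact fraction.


K_13 has (13 − 1)!/2 = 239500800 labelled Hamiltonian cycles.
For each such Hamiltonian cycle H, let X_H = 1 if all 13 edges of H are present in G. Then P[X_H = 1] = p^{13} = (9/13)^{13} = 2541865828329/302875106592253.
By linearity of expectation: E[X] = Σ_H E[X_H] = 239500800 · p^{13} = 239500800 · 2541865828329/302875106592253 = 608778899377458163200/302875106592253.
Numerically: E[X] ≈ 2.01e+06.

E[X] = 239500800 · (9/13)^{13} = 608778899377458163200/302875106592253 ≈ 2.01e+06.


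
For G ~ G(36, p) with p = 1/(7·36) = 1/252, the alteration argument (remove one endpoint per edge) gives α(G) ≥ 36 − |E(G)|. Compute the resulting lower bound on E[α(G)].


E[|E(G)|] = C(36, 2)·p = 630 · (1/252) = 5/2.
E[α(G)] ≥ n − E[|E(G)|] = 36 − 5/2 = 67/2.
Numerically: ≈ 33.5000.
(This is only a lower bound; the true E[α(G)] may be larger.)

E[α(G)] ≥ 67/2 ≈ 33.5000.


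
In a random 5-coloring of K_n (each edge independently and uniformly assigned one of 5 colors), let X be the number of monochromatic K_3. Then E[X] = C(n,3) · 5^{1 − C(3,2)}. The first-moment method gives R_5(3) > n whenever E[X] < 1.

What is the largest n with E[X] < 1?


We need C(n, 3) · 5^{1 − 3} < 1, i.e. C(n, 3) < 5^{3 − 1} = 25.
Check values of n near the boundary:
  n = 3: C(3, 3) = 1; 1 < 25? YES
  n = 4: C(4, 3) = 4; 4 < 25? YES
  n = 5: C(5, 3) = 10; 10 < 25? YES
  n = 6: C(6, 3) = 20; 20 < 25? YES
  n = 7: C(7, 3) = 35; 35 < 25? NO
  n = 8: C(8, 3) = 56; 56 < 25? NO
  n = 9: C(9, 3) = 84; 84 < 25? NO
The largest n with C(n, 3) < 25 is n = 6 (where E[X] = 4/5 ≈ 0.8000000). Hence R_5(3) > 6, i.e. R_5(3) ≥ 7.

Largest n = 6; hence R_5(3) > 6.


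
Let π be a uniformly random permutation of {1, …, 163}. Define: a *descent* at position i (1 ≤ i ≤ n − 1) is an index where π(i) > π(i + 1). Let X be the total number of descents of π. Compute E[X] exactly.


Write X = Σ X_I over i = 1, …, 162, with X_I the indicator of one descent.
There are 162 indicators.
For each fixed i, the pair (π(i), π(i+1)) is a uniformly random ordered pair of distinct values from {1, …, 163}; by symmetry P[π(i) > π(i+1)] = 1/2.
By linearity: E[X] = 162 · (1/2) = (163 − 1) · (1/2) = 81 ≈ 81.000000.

E[X] = 81 = 81.000000.


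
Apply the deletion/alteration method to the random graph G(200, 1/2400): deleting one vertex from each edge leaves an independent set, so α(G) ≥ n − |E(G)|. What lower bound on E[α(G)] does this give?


E[|E(G)|] = C(200, 2)·p = 19900 · (1/2400) = 199/24.
E[α(G)] ≥ n − E[|E(G)|] = 200 − 199/24 = 4601/24.
Numerically: ≈ 191.708333.
(This is only a lower bound; the true E[α(G)] may be larger.)

E[α(G)] ≥ 4601/24 ≈ 191.708333.


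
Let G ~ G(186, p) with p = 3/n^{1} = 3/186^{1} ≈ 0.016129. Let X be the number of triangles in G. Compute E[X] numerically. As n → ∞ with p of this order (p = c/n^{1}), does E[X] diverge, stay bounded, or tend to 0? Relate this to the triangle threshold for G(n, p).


Number of potential triangles: C(186, 3) = 1055240.
Each occurs with probability p³ ≈ (0.016129)³ ≈ 4.19589809e-06.
By linearity: E[X] = C(186, 3)·p³ ≈ 1055240 · 4.19589809e-06 ≈ 4.427680.
Here α = 1, so p = 3/n is exactly at the triangle threshold p ~ 1/n. Asymptotically E[X] → c³/6 = 3³/6 = 9/2 ≈ 4.500000, a bounded constant. In this regime the triangle count is asymptotically Poisson(c³/6).

E[X] ≈ 4.427680; in regime p = Θ(1/n^{1}) E[X] stays bounded (at the triangle threshold p ~ 1/n).


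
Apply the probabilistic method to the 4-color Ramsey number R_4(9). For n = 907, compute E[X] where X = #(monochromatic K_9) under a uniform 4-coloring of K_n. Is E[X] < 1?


E[X] = C(907, 9) · 4^{1 − 36} = 1100045734961417331175 · 4^{−35} = 1100045734961417331175/1180591620717411303424.
As a reduced fraction: E[X] = 1100045734961417331175/1180591620717411303424 ≈ 0.932.
Is E[X] < 1? YES.
Since E[X] < 1, there exists a 4-coloring of K_{907} with no monochromatic K_9; hence R_4(9) > 907.

E[X] = 1100045734961417331175/1180591620717411303424 ≈ 0.932; E[X] < 1, so R_4(9) > 907.


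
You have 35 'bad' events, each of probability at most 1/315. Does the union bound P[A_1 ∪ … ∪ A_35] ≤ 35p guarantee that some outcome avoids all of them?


Union bound: P[∪_{i=1}^{35} A_i] ≤ Σ_i P[A_i] ≤ 35·p = 35·(1/315) = 1/9.
Numerically: 1/9 ≈ 0.111.
Is 1/9 < 1? YES.
Since P[∪ A_i] ≤ 1/9 < 1, the complement has P[∩ A_i^c] ≥ 1 − 1/9 = 8/9 > 0, so some outcome avoids every A_i.

35·p = 1/9 ≈ 0.111; existence CERTIFIED by the union bound.


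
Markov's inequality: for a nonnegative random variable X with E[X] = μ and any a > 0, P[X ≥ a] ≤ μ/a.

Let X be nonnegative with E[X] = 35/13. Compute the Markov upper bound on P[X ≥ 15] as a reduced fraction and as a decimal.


μ = E[X] = 35/13, a = 15.
Markov: P[X ≥ 15] ≤ μ/a = (35/13)/15 = 7/39.
Numerically: ≈ 0.179487.
(Since a = 15 > μ = 2.692308, the bound 7/39 is < 1 and informative.)

P[X ≥ 15] ≤ 7/39 ≈ 0.179487.


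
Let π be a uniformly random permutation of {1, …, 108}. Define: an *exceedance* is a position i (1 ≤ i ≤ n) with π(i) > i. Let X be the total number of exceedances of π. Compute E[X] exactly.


Write X = Σ_{i=1}^{108} X_i, where X_i = 1_{π(i) > i}.
For each fixed i, π(i) is uniform over {1, …, 108} (marginal of a uniform permutation), so P[π(i) > i] = (n − i)/n. Summing: Σ_{i=1}^{108} (n − i)/n = (0 + 1 + … + 107)/108 = 108(108 − 1)/(2·108) = (108 − 1)/2.
Hence E[X] = Σ_{i=1}^{108} (108 − i)/108 = 107/2 ≈ 53.500.

E[X] = 107/2 = 53.500.


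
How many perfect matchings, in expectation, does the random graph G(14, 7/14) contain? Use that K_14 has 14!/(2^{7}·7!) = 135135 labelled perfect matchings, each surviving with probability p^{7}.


K_14 has 14!/(2^{7}·7!) = 135135 labelled perfect matchings.
For each such perfect matching H, let X_H = 1 if all 7 edges of H are present in G. Then P[X_H = 1] = p^{7} = (1/2)^{7} = 1/128.
Summing the indicators: E[X] = Σ_H E[X_H] = 135135 · p^{7} = 135135 · 1/128 = 135135/128.
Numerically: E[X] ≈ 1055.7.

E[X] = 135135 · (1/2)^{7} = 135135/128 ≈ 1055.7.


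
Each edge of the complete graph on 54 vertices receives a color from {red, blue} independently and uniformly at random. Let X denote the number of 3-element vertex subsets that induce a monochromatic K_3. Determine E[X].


Let X = Σ_S X_S over the C(54, 3) = 24804 subsets S of size 3, where X_S = 1 if the K_3 on S is monochromatic.
For a fixed S, the K_3 on S has C(3, 2) = 3 edges. P[all 3 edges red] = (1/2)^3, and likewise for blue, so P[monochromatic] = 2·(1/2)^3 = 2^{1 − 3} = 1/4.
By linearity of expectation: E[X] = C(54, 3) · 2^{1 − 3} = 24804 · 1/4 = 6201.
Numerically: E[X] ≈ 6201.000000.

E[X] = C(54,3)·2^(1−C(3,2)) = 6201 ≈ 6201.000000.


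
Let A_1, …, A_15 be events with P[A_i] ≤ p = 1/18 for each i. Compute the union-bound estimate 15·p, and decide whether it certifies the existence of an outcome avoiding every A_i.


Union bound: P[∪_{i=1}^{15} A_i] ≤ Σ_i P[A_i] ≤ 15·p = 15·(1/18) = 5/6.
Numerically: 5/6 ≈ 0.8333333.
Is 5/6 < 1? YES.
Since P[∪ A_i] ≤ 5/6 < 1, the complement has P[∩ A_i^c] ≥ 1 − 5/6 = 1/6 > 0, so some outcome avoids every A_i.

15·p = 5/6 ≈ 0.8333333; existence CERTIFIED by the union bound.


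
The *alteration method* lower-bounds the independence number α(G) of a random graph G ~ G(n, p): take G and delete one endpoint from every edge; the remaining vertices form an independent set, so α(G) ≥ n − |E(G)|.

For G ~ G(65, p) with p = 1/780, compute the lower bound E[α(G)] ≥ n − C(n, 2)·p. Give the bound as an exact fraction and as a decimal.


E[|E(G)|] = C(65, 2)·p = 2080 · (1/780) = 8/3.
E[α(G)] ≥ n − E[|E(G)|] = 65 − 8/3 = 187/3.
Numerically: ≈ 62.3333.
(This is only a lower bound; the true E[α(G)] may be larger.)

E[α(G)] ≥ 187/3 ≈ 62.3333.


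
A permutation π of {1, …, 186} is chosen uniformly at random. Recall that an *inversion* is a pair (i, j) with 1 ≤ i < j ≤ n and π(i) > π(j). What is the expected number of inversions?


Write X = Σ X_I over the C(186, 2) = 17205 pairs i < j, with X_I the indicator of one inversion.
There are 17205 indicators.
For each fixed pair i < j, the values π(i) and π(j) are two distinct elements of {1, …, 186} in uniformly random order; by symmetry P[π(i) > π(j)] = 1/2.
By linearity: E[X] = 17205 · (1/2) = C(186, 2) · (1/2) = 17205/2 = 17205/2 ≈ 8602.500000.

E[X] = 17205/2 = 8602.500000.


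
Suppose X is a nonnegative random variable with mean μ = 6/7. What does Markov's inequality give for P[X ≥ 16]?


μ = E[X] = 6/7, a = 16.
Markov: P[X ≥ 16] ≤ μ/a = (6/7)/16 = 3/56.
Numerically: ≈ 0.0536.
(Since a = 16 > μ = 0.8571, the bound 3/56 is < 1 and informative.)

P[X ≥ 16] ≤ 3/56 ≈ 0.0536.


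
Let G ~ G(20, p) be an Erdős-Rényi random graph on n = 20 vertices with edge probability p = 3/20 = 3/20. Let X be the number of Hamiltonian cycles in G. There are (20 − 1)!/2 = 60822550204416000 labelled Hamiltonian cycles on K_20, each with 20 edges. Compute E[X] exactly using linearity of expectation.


K_20 has (20 − 1)!/2 = 60822550204416000 labelled Hamiltonian cycles.
For each such Hamiltonian cycle H, let X_H = 1 if all 20 edges of H are present in G. Then P[X_H = 1] = p^{20} = (3/20)^{20} = 3486784401/104857600000000000000000000.
By linearity of expectation: E[X] = Σ_H E[X_H] = 60822550204416000 · p^{20} = 60822550204416000 · 3486784401/104857600000000000000000000 = 51776152168407487821/25600000000000000000.
Numerically: E[X] ≈ 2.0225.

E[X] = 60822550204416000 · (3/20)^{20} = 51776152168407487821/25600000000000000000 ≈ 2.0225.


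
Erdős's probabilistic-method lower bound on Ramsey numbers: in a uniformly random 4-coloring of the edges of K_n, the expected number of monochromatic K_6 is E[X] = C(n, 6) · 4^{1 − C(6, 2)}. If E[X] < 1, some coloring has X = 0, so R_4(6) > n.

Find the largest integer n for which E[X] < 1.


We need C(n, 6) · 4^{1 − 15} < 1, i.e. C(n, 6) < 4^{15 − 1} = 268435456.
Check values of n near the boundary:
  n = 77: C(77, 6) = 237093780; 237093780 < 268435456? YES
  n = 78: C(78, 6) = 256851595; 256851595 < 268435456? YES
  n = 79: C(79, 6) = 277962685; 277962685 < 268435456? NO
  n = 80: C(80, 6) = 300500200; 300500200 < 268435456? NO
The largest n with C(n, 6) < 268435456 is n = 78 (where E[X] = 256851595/268435456 ≈ 0.956847). Hence R_4(6) > 78, i.e. R_4(6) ≥ 79.

Largest n = 78; hence R_4(6) > 78.
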